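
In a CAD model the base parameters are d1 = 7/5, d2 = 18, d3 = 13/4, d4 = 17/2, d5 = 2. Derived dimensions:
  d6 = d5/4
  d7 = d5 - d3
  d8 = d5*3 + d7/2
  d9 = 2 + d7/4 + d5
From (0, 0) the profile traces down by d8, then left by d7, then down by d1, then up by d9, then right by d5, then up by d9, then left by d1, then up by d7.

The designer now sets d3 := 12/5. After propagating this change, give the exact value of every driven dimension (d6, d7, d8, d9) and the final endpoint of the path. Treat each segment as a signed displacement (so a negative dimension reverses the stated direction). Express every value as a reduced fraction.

d6 = 1/2
d7 = -2/5
d8 = 29/5
d9 = 39/10
endpoint = (1, 1/5)

Apply edit: d3 := 12/5
  d6 = d5/4 = 1/2
  d7 = d5 - d3 = -2/5
  d8 = d5*3 + d7/2 = 29/5
  d9 = 2 + d7/4 + d5 = 39/10
Walk from origin (0, 0):
  seg 1: down by d8 = 29/5 → (0, -29/5)
  seg 2: left by d7 = -2/5 → (2/5, -29/5)
  seg 3: down by d1 = 7/5 → (2/5, -36/5)
  seg 4: up by d9 = 39/10 → (2/5, -33/10)
  seg 5: right by d5 = 2 → (12/5, -33/10)
  seg 6: up by d9 = 39/10 → (12/5, 3/5)
  seg 7: left by d1 = 7/5 → (1, 3/5)
  seg 8: up by d7 = -2/5 → (1, 1/5)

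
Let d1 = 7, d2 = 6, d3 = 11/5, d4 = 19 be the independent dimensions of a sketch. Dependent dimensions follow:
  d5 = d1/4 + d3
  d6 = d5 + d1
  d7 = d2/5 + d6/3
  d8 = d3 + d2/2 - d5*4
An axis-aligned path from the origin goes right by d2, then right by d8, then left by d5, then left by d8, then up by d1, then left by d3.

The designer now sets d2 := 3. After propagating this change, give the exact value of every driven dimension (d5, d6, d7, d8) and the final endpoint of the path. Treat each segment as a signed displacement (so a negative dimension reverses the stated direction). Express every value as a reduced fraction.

d5 = 79/20
d6 = 219/20
d7 = 17/4
d8 = -121/10
endpoint = (-63/20, 7)

Apply edit: d2 := 3
  d5 = d1/4 + d3 = 79/20
  d6 = d5 + d1 = 219/20
  d7 = d2/5 + d6/3 = 17/4
  d8 = d3 + d2/2 - d5*4 = -121/10
Walk from origin (0, 0):
  seg 1: right by d2 = 3 → (3, 0)
  seg 2: right by d8 = -121/10 → (-91/10, 0)
  seg 3: left by d5 = 79/20 → (-261/20, 0)
  seg 4: left by d8 = -121/10 → (-19/20, 0)
  seg 5: up by d1 = 7 → (-19/20, 7)
  seg 6: left by d3 = 11/5 → (-63/20, 7)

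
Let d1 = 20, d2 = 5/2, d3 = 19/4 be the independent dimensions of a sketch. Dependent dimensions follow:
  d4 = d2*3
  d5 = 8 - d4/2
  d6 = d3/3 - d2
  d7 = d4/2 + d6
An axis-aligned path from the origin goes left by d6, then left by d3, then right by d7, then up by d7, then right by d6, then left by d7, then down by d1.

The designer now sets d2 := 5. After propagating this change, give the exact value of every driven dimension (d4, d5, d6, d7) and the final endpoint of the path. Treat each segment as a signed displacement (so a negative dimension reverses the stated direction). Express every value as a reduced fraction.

d4 = 15
d5 = 1/2
d6 = -41/12
d7 = 49/12
endpoint = (-19/4, -191/12)

Apply edit: d2 := 5
  d4 = d2*3 = 15
  d5 = 8 - d4/2 = 1/2
  d6 = d3/3 - d2 = -41/12
  d7 = d4/2 + d6 = 49/12
Walk from origin (0, 0):
  seg 1: left by d6 = -41/12 → (41/12, 0)
  seg 2: left by d3 = 19/4 → (-4/3, 0)
  seg 3: right by d7 = 49/12 → (11/4, 0)
  seg 4: up by d7 = 49/12 → (11/4, 49/12)
  seg 5: right by d6 = -41/12 → (-2/3, 49/12)
  seg 6: left by d7 = 49/12 → (-19/4, 49/12)
  seg 7: down by d1 = 20 → (-19/4, -191/12)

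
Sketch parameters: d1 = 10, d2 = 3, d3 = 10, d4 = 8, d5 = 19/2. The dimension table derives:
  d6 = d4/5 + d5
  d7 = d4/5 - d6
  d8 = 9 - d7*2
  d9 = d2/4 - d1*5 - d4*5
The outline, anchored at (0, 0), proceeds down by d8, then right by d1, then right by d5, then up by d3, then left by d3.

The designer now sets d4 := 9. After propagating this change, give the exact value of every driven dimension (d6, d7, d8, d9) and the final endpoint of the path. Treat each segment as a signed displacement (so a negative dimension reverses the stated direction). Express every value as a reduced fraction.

d6 = 113/10
d7 = -19/2
d8 = 28
d9 = -377/4
endpoint = (19/2, -18)

Apply edit: d4 := 9
  d6 = d4/5 + d5 = 113/10
  d7 = d4/5 - d6 = -19/2
  d8 = 9 - d7*2 = 28
  d9 = d2/4 - d1*5 - d4*5 = -377/4
Walk from origin (0, 0):
  seg 1: down by d8 = 28 → (0, -28)
  seg 2: right by d1 = 10 → (10, -28)
  seg 3: right by d5 = 19/2 → (39/2, -28)
  seg 4: up by d3 = 10 → (39/2, -18)
  seg 5: left by d3 = 10 → (19/2, -18)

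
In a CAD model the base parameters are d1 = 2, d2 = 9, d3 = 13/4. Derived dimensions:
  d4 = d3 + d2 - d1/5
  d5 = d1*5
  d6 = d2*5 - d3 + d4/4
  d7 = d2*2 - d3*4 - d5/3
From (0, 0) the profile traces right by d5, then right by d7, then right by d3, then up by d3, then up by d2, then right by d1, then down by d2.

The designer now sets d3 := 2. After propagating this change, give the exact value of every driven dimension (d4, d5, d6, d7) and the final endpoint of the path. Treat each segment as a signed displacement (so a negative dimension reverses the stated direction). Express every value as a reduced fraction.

d4 = 53/5
d5 = 10
d6 = 913/20
d7 = 20/3
endpoint = (62/3, 2)

Apply edit: d3 := 2
  d4 = d3 + d2 - d1/5 = 53/5
  d5 = d1*5 = 10
  d6 = d2*5 - d3 + d4/4 = 913/20
  d7 = d2*2 - d3*4 - d5/3 = 20/3
Walk from origin (0, 0):
  seg 1: right by d5 = 10 → (10, 0)
  seg 2: right by d7 = 20/3 → (50/3, 0)
  seg 3: right by d3 = 2 → (56/3, 0)
  seg 4: up by d3 = 2 → (56/3, 2)
  seg 5: up by d2 = 9 → (56/3, 11)
  seg 6: right by d1 = 2 → (62/3, 11)
  seg 7: down by d2 = 9 → (62/3, 2)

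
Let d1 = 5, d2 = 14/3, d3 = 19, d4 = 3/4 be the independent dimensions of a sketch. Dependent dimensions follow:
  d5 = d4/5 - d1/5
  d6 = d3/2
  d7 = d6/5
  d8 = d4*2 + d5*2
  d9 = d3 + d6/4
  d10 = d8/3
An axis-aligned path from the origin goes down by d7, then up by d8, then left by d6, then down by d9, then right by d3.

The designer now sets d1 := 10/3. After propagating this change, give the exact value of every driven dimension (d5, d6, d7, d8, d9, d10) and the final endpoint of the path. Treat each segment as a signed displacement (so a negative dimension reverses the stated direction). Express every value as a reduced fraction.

d5 = -31/60
d6 = 19/2
d7 = 19/10
d8 = 7/15
d9 = 171/8
d10 = 7/45
endpoint = (19/2, -2737/120)

Apply edit: d1 := 10/3
  d5 = d4/5 - d1/5 = -31/60
  d6 = d3/2 = 19/2
  d7 = d6/5 = 19/10
  d8 = d4*2 + d5*2 = 7/15
  d9 = d3 + d6/4 = 171/8
  d10 = d8/3 = 7/45
Walk from origin (0, 0):
  seg 1: down by d7 = 19/10 → (0, -19/10)
  seg 2: up by d8 = 7/15 → (0, -43/30)
  seg 3: left by d6 = 19/2 → (-19/2, -43/30)
  seg 4: down by d9 = 171/8 → (-19/2, -2737/120)
  seg 5: right by d3 = 19 → (19/2, -2737/120)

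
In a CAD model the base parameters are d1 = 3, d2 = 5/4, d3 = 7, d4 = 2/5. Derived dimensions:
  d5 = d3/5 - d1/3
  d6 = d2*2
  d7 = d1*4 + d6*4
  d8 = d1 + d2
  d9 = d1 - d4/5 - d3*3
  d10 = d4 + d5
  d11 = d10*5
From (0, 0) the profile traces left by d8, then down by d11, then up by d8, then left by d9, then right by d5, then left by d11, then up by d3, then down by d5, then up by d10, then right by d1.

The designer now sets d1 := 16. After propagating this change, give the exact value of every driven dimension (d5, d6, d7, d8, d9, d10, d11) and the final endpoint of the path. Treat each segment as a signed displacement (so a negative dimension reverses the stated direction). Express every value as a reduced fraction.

Apply edit: d1 := 16
  d5 = d3/5 - d1/3 = -59/15
  d6 = d2*2 = 5/2
  d7 = d1*4 + d6*4 = 74
  d8 = d1 + d2 = 69/4
  d9 = d1 - d4/5 - d3*3 = -127/25
  d10 = d4 + d5 = -53/15
  d11 = d10*5 = -53/3
Walk from origin (0, 0):
  seg 1: left by d8 = 69/4 → (-69/4, 0)
  seg 2: down by d11 = -53/3 → (-69/4, 53/3)
  seg 3: up by d8 = 69/4 → (-69/4, 419/12)
  seg 4: left by d9 = -127/25 → (-1217/100, 419/12)
  seg 5: right by d5 = -59/15 → (-4831/300, 419/12)
  seg 6: left by d11 = -53/3 → (469/300, 419/12)
  seg 7: up by d3 = 7 → (469/300, 503/12)
  seg 8: down by d5 = -59/15 → (469/300, 917/20)
  seg 9: up by d10 = -53/15 → (469/300, 2539/60)
  seg 10: right by d1 = 16 → (5269/300, 2539/60)

d5 = -59/15
d6 = 5/2
d7 = 74
d8 = 69/4
d9 = -127/25
d10 = -53/15
d11 = -53/3
endpoint = (5269/300, 2539/60)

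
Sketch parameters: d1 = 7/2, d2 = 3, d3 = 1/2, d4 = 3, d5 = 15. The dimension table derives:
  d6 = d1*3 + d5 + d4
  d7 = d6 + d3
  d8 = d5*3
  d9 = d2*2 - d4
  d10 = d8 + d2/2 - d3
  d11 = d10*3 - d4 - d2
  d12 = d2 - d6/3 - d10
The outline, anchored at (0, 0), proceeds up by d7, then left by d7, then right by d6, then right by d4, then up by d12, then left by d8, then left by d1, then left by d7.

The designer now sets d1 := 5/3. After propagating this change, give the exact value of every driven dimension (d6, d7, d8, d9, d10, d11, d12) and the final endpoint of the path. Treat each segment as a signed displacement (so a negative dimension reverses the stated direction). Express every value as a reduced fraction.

d6 = 23
d7 = 47/2
d8 = 45
d9 = 3
d10 = 46
d11 = 132
d12 = -152/3
endpoint = (-203/3, -163/6)

Apply edit: d1 := 5/3
  d6 = d1*3 + d5 + d4 = 23
  d7 = d6 + d3 = 47/2
  d8 = d5*3 = 45
  d9 = d2*2 - d4 = 3
  d10 = d8 + d2/2 - d3 = 46
  d11 = d10*3 - d4 - d2 = 132
  d12 = d2 - d6/3 - d10 = -152/3
Walk from origin (0, 0):
  seg 1: up by d7 = 47/2 → (0, 47/2)
  seg 2: left by d7 = 47/2 → (-47/2, 47/2)
  seg 3: right by d6 = 23 → (-1/2, 47/2)
  seg 4: right by d4 = 3 → (5/2, 47/2)
  seg 5: up by d12 = -152/3 → (5/2, -163/6)
  seg 6: left by d8 = 45 → (-85/2, -163/6)
  seg 7: left by d1 = 5/3 → (-265/6, -163/6)
  seg 8: left by d7 = 47/2 → (-203/3, -163/6)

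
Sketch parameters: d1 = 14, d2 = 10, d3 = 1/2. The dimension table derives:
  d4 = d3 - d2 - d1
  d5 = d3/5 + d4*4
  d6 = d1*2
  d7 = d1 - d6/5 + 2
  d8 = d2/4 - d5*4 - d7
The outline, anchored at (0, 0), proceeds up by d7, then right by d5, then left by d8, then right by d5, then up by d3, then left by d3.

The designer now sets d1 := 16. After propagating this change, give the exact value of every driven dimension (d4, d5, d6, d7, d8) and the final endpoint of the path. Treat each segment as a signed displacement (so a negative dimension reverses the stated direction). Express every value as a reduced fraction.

d4 = -51/2
d5 = -1019/10
d6 = 32
d7 = 58/5
d8 = 797/2
endpoint = (-3014/5, 121/10)

Apply edit: d1 := 16
  d4 = d3 - d2 - d1 = -51/2
  d5 = d3/5 + d4*4 = -1019/10
  d6 = d1*2 = 32
  d7 = d1 - d6/5 + 2 = 58/5
  d8 = d2/4 - d5*4 - d7 = 797/2
Walk from origin (0, 0):
  seg 1: up by d7 = 58/5 → (0, 58/5)
  seg 2: right by d5 = -1019/10 → (-1019/10, 58/5)
  seg 3: left by d8 = 797/2 → (-2502/5, 58/5)
  seg 4: right by d5 = -1019/10 → (-6023/10, 58/5)
  seg 5: up by d3 = 1/2 → (-6023/10, 121/10)
  seg 6: left by d3 = 1/2 → (-3014/5, 121/10)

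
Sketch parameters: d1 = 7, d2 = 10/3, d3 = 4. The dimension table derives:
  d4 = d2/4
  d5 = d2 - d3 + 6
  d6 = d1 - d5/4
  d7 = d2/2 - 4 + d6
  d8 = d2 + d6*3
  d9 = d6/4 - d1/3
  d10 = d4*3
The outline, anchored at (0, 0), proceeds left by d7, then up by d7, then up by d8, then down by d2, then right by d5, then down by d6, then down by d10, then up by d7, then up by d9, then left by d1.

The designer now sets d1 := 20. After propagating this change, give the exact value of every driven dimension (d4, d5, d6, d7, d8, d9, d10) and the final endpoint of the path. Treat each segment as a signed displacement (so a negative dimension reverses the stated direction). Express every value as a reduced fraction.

Apply edit: d1 := 20
  d4 = d2/4 = 5/6
  d5 = d2 - d3 + 6 = 16/3
  d6 = d1 - d5/4 = 56/3
  d7 = d2/2 - 4 + d6 = 49/3
  d8 = d2 + d6*3 = 178/3
  d9 = d6/4 - d1/3 = -2
  d10 = d4*3 = 5/2
Walk from origin (0, 0):
  seg 1: left by d7 = 49/3 → (-49/3, 0)
  seg 2: up by d7 = 49/3 → (-49/3, 49/3)
  seg 3: up by d8 = 178/3 → (-49/3, 227/3)
  seg 4: down by d2 = 10/3 → (-49/3, 217/3)
  seg 5: right by d5 = 16/3 → (-11, 217/3)
  seg 6: down by d6 = 56/3 → (-11, 161/3)
  seg 7: down by d10 = 5/2 → (-11, 307/6)
  seg 8: up by d7 = 49/3 → (-11, 135/2)
  seg 9: up by d9 = -2 → (-11, 131/2)
  seg 10: left by d1 = 20 → (-31, 131/2)

d4 = 5/6
d5 = 16/3
d6 = 56/3
d7 = 49/3
d8 = 178/3
d9 = -2
d10 = 5/2
endpoint = (-31, 131/2)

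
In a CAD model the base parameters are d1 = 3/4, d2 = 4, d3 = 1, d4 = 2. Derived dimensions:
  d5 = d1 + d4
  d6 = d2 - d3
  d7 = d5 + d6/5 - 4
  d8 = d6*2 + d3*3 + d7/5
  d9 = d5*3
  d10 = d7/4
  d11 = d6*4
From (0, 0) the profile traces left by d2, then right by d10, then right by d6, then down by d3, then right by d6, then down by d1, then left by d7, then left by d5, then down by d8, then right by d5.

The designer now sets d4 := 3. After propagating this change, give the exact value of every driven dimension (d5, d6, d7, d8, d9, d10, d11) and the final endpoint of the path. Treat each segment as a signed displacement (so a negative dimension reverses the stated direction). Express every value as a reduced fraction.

Apply edit: d4 := 3
  d5 = d1 + d4 = 15/4
  d6 = d2 - d3 = 3
  d7 = d5 + d6/5 - 4 = 7/20
  d8 = d6*2 + d3*3 + d7/5 = 907/100
  d9 = d5*3 = 45/4
  d10 = d7/4 = 7/80
  d11 = d6*4 = 12
Walk from origin (0, 0):
  seg 1: left by d2 = 4 → (-4, 0)
  seg 2: right by d10 = 7/80 → (-313/80, 0)
  seg 3: right by d6 = 3 → (-73/80, 0)
  seg 4: down by d3 = 1 → (-73/80, -1)
  seg 5: right by d6 = 3 → (167/80, -1)
  seg 6: down by d1 = 3/4 → (167/80, -7/4)
  seg 7: left by d7 = 7/20 → (139/80, -7/4)
  seg 8: left by d5 = 15/4 → (-161/80, -7/4)
  seg 9: down by d8 = 907/100 → (-161/80, -541/50)
  seg 10: right by d5 = 15/4 → (139/80, -541/50)

d5 = 15/4
d6 = 3
d7 = 7/20
d8 = 907/100
d9 = 45/4
d10 = 7/80
d11 = 12
endpoint = (139/80, -541/50)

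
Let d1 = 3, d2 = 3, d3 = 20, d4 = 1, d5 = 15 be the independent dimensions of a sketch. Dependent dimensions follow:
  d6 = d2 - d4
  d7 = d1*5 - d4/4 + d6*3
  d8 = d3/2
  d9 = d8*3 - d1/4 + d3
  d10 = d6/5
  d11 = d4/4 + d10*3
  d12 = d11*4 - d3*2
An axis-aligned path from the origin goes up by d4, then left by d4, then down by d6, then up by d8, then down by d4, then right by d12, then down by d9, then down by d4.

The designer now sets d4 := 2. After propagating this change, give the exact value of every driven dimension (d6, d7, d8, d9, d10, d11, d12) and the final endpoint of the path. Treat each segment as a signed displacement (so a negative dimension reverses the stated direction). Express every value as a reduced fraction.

Apply edit: d4 := 2
  d6 = d2 - d4 = 1
  d7 = d1*5 - d4/4 + d6*3 = 35/2
  d8 = d3/2 = 10
  d9 = d8*3 - d1/4 + d3 = 197/4
  d10 = d6/5 = 1/5
  d11 = d4/4 + d10*3 = 11/10
  d12 = d11*4 - d3*2 = -178/5
Walk from origin (0, 0):
  seg 1: up by d4 = 2 → (0, 2)
  seg 2: left by d4 = 2 → (-2, 2)
  seg 3: down by d6 = 1 → (-2, 1)
  seg 4: up by d8 = 10 → (-2, 11)
  seg 5: down by d4 = 2 → (-2, 9)
  seg 6: right by d12 = -178/5 → (-188/5, 9)
  seg 7: down by d9 = 197/4 → (-188/5, -161/4)
  seg 8: down by d4 = 2 → (-188/5, -169/4)

d6 = 1
d7 = 35/2
d8 = 10
d9 = 197/4
d10 = 1/5
d11 = 11/10
d12 = -178/5
endpoint = (-188/5, -169/4)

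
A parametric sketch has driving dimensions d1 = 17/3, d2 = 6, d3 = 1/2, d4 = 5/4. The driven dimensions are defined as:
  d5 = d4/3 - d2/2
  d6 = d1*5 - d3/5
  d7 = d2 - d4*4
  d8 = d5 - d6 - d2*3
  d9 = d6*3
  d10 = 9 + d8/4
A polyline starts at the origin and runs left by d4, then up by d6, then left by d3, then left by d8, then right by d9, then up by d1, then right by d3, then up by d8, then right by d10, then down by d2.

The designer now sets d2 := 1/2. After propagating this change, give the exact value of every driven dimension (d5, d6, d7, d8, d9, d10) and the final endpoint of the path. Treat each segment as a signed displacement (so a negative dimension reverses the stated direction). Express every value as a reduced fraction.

Apply edit: d2 := 1/2
  d5 = d4/3 - d2/2 = 1/6
  d6 = d1*5 - d3/5 = 847/30
  d7 = d2 - d4*4 = -9/2
  d8 = d5 - d6 - d2*3 = -887/30
  d9 = d6*3 = 847/10
  d10 = 9 + d8/4 = 193/120
Walk from origin (0, 0):
  seg 1: left by d4 = 5/4 → (-5/4, 0)
  seg 2: up by d6 = 847/30 → (-5/4, 847/30)
  seg 3: left by d3 = 1/2 → (-7/4, 847/30)
  seg 4: left by d8 = -887/30 → (1669/60, 847/30)
  seg 5: right by d9 = 847/10 → (6751/60, 847/30)
  seg 6: up by d1 = 17/3 → (6751/60, 339/10)
  seg 7: right by d3 = 1/2 → (6781/60, 339/10)
  seg 8: up by d8 = -887/30 → (6781/60, 13/3)
  seg 9: right by d10 = 193/120 → (917/8, 13/3)
  seg 10: down by d2 = 1/2 → (917/8, 23/6)

d5 = 1/6
d6 = 847/30
d7 = -9/2
d8 = -887/30
d9 = 847/10
d10 = 193/120
endpoint = (917/8, 23/6)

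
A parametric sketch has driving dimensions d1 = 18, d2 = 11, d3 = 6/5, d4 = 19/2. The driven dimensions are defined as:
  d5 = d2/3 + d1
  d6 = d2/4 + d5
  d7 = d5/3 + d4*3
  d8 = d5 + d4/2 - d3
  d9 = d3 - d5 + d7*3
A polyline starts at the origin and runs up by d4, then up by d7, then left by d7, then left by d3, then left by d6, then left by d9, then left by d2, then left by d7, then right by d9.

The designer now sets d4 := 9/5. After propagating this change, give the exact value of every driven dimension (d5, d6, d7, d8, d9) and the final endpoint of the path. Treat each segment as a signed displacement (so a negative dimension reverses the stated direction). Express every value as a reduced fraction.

d5 = 65/3
d6 = 293/12
d7 = 568/45
d8 = 641/30
d9 = 87/5
endpoint = (-2227/36, 649/45)

Apply edit: d4 := 9/5
  d5 = d2/3 + d1 = 65/3
  d6 = d2/4 + d5 = 293/12
  d7 = d5/3 + d4*3 = 568/45
  d8 = d5 + d4/2 - d3 = 641/30
  d9 = d3 - d5 + d7*3 = 87/5
Walk from origin (0, 0):
  seg 1: up by d4 = 9/5 → (0, 9/5)
  seg 2: up by d7 = 568/45 → (0, 649/45)
  seg 3: left by d7 = 568/45 → (-568/45, 649/45)
  seg 4: left by d3 = 6/5 → (-622/45, 649/45)
  seg 5: left by d6 = 293/12 → (-6883/180, 649/45)
  seg 6: left by d9 = 87/5 → (-2003/36, 649/45)
  seg 7: left by d2 = 11 → (-2399/36, 649/45)
  seg 8: left by d7 = 568/45 → (-14267/180, 649/45)
  seg 9: right by d9 = 87/5 → (-2227/36, 649/45)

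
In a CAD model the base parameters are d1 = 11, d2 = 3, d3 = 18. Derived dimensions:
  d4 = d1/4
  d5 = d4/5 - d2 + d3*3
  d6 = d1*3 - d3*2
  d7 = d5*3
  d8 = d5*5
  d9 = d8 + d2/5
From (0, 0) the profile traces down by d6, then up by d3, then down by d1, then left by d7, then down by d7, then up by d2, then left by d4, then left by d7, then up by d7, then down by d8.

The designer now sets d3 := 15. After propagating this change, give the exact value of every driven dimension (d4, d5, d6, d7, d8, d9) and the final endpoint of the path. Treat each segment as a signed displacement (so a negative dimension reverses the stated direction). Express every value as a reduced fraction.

Apply edit: d3 := 15
  d4 = d1/4 = 11/4
  d5 = d4/5 - d2 + d3*3 = 851/20
  d6 = d1*3 - d3*2 = 3
  d7 = d5*3 = 2553/20
  d8 = d5*5 = 851/4
  d9 = d8 + d2/5 = 4267/20
Walk from origin (0, 0):
  seg 1: down by d6 = 3 → (0, -3)
  seg 2: up by d3 = 15 → (0, 12)
  seg 3: down by d1 = 11 → (0, 1)
  seg 4: left by d7 = 2553/20 → (-2553/20, 1)
  seg 5: down by d7 = 2553/20 → (-2553/20, -2533/20)
  seg 6: up by d2 = 3 → (-2553/20, -2473/20)
  seg 7: left by d4 = 11/4 → (-652/5, -2473/20)
  seg 8: left by d7 = 2553/20 → (-5161/20, -2473/20)
  seg 9: up by d7 = 2553/20 → (-5161/20, 4)
  seg 10: down by d8 = 851/4 → (-5161/20, -835/4)

d4 = 11/4
d5 = 851/20
d6 = 3
d7 = 2553/20
d8 = 851/4
d9 = 4267/20
endpoint = (-5161/20, -835/4)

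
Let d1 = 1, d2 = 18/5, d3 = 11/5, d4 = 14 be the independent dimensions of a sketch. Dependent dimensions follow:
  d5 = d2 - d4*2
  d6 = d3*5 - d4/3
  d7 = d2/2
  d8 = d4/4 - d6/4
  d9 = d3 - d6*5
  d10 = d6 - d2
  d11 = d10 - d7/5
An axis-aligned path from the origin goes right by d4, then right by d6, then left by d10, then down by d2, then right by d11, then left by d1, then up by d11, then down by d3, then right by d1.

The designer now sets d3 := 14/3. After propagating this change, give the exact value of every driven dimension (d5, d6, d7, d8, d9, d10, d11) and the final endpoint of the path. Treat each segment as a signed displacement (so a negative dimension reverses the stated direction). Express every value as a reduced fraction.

d5 = -122/5
d6 = 56/3
d7 = 9/5
d8 = -7/6
d9 = -266/3
d10 = 226/15
d11 = 1103/75
endpoint = (2423/75, 161/25)

Apply edit: d3 := 14/3
  d5 = d2 - d4*2 = -122/5
  d6 = d3*5 - d4/3 = 56/3
  d7 = d2/2 = 9/5
  d8 = d4/4 - d6/4 = -7/6
  d9 = d3 - d6*5 = -266/3
  d10 = d6 - d2 = 226/15
  d11 = d10 - d7/5 = 1103/75
Walk from origin (0, 0):
  seg 1: right by d4 = 14 → (14, 0)
  seg 2: right by d6 = 56/3 → (98/3, 0)
  seg 3: left by d10 = 226/15 → (88/5, 0)
  seg 4: down by d2 = 18/5 → (88/5, -18/5)
  seg 5: right by d11 = 1103/75 → (2423/75, -18/5)
  seg 6: left by d1 = 1 → (2348/75, -18/5)
  seg 7: up by d11 = 1103/75 → (2348/75, 833/75)
  seg 8: down by d3 = 14/3 → (2348/75, 161/25)
  seg 9: right by d1 = 1 → (2423/75, 161/25)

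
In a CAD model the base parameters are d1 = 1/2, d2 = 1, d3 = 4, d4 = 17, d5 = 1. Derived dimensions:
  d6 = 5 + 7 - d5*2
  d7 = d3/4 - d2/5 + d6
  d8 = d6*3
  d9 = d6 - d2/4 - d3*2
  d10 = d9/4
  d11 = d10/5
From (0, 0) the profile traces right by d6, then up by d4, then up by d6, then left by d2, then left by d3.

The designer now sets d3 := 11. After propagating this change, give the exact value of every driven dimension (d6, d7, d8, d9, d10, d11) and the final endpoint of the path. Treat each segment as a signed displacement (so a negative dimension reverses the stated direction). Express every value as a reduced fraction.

d6 = 10
d7 = 251/20
d8 = 30
d9 = -49/4
d10 = -49/16
d11 = -49/80
endpoint = (-2, 27)

Apply edit: d3 := 11
  d6 = 5 + 7 - d5*2 = 10
  d7 = d3/4 - d2/5 + d6 = 251/20
  d8 = d6*3 = 30
  d9 = d6 - d2/4 - d3*2 = -49/4
  d10 = d9/4 = -49/16
  d11 = d10/5 = -49/80
Walk from origin (0, 0):
  seg 1: right by d6 = 10 → (10, 0)
  seg 2: up by d4 = 17 → (10, 17)
  seg 3: up by d6 = 10 → (10, 27)
  seg 4: left by d2 = 1 → (9, 27)
  seg 5: left by d3 = 11 → (-2, 27)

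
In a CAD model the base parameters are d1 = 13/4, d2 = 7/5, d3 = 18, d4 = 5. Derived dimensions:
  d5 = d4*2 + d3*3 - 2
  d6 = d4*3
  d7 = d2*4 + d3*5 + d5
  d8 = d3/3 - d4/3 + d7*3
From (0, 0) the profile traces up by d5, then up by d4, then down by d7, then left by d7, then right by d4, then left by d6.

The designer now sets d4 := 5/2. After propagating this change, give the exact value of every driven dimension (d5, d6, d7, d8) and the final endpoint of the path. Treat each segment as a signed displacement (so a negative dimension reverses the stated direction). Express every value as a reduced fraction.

Apply edit: d4 := 5/2
  d5 = d4*2 + d3*3 - 2 = 57
  d6 = d4*3 = 15/2
  d7 = d2*4 + d3*5 + d5 = 763/5
  d8 = d3/3 - d4/3 + d7*3 = 13889/30
Walk from origin (0, 0):
  seg 1: up by d5 = 57 → (0, 57)
  seg 2: up by d4 = 5/2 → (0, 119/2)
  seg 3: down by d7 = 763/5 → (0, -931/10)
  seg 4: left by d7 = 763/5 → (-763/5, -931/10)
  seg 5: right by d4 = 5/2 → (-1501/10, -931/10)
  seg 6: left by d6 = 15/2 → (-788/5, -931/10)

d5 = 57
d6 = 15/2
d7 = 763/5
d8 = 13889/30
endpoint = (-788/5, -931/10)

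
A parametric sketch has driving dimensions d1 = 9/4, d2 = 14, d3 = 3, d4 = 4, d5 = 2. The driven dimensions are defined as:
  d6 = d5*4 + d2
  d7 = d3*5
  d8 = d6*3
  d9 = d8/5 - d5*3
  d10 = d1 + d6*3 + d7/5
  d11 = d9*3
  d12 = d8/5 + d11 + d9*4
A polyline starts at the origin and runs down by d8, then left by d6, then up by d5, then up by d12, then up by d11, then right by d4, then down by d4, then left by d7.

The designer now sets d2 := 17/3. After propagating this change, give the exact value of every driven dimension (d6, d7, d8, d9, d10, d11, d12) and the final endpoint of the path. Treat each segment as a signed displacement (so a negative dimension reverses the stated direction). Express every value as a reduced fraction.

d6 = 41/3
d7 = 15
d8 = 41
d9 = 11/5
d10 = 185/4
d11 = 33/5
d12 = 118/5
endpoint = (-74/3, -64/5)

Apply edit: d2 := 17/3
  d6 = d5*4 + d2 = 41/3
  d7 = d3*5 = 15
  d8 = d6*3 = 41
  d9 = d8/5 - d5*3 = 11/5
  d10 = d1 + d6*3 + d7/5 = 185/4
  d11 = d9*3 = 33/5
  d12 = d8/5 + d11 + d9*4 = 118/5
Walk from origin (0, 0):
  seg 1: down by d8 = 41 → (0, -41)
  seg 2: left by d6 = 41/3 → (-41/3, -41)
  seg 3: up by d5 = 2 → (-41/3, -39)
  seg 4: up by d12 = 118/5 → (-41/3, -77/5)
  seg 5: up by d11 = 33/5 → (-41/3, -44/5)
  seg 6: right by d4 = 4 → (-29/3, -44/5)
  seg 7: down by d4 = 4 → (-29/3, -64/5)
  seg 8: left by d7 = 15 → (-74/3, -64/5)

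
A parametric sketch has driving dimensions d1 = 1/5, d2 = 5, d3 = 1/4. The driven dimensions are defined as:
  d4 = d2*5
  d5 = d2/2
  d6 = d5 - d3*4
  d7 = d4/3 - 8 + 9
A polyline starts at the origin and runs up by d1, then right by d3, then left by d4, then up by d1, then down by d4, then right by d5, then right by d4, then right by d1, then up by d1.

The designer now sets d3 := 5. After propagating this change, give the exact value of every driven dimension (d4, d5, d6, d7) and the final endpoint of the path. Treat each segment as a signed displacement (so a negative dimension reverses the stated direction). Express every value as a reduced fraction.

Apply edit: d3 := 5
  d4 = d2*5 = 25
  d5 = d2/2 = 5/2
  d6 = d5 - d3*4 = -35/2
  d7 = d4/3 - 8 + 9 = 28/3
Walk from origin (0, 0):
  seg 1: up by d1 = 1/5 → (0, 1/5)
  seg 2: right by d3 = 5 → (5, 1/5)
  seg 3: left by d4 = 25 → (-20, 1/5)
  seg 4: up by d1 = 1/5 → (-20, 2/5)
  seg 5: down by d4 = 25 → (-20, -123/5)
  seg 6: right by d5 = 5/2 → (-35/2, -123/5)
  seg 7: right by d4 = 25 → (15/2, -123/5)
  seg 8: right by d1 = 1/5 → (77/10, -123/5)
  seg 9: up by d1 = 1/5 → (77/10, -122/5)

d4 = 25
d5 = 5/2
d6 = -35/2
d7 = 28/3
endpoint = (77/10, -122/5)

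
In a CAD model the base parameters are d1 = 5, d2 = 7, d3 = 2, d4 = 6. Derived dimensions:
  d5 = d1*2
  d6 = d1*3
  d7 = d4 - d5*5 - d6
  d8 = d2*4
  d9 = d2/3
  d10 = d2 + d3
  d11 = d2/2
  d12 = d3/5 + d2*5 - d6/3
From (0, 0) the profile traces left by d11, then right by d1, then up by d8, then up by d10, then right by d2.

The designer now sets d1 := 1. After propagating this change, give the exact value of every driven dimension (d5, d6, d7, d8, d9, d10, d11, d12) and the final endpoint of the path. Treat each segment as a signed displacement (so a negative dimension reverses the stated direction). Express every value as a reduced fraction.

Apply edit: d1 := 1
  d5 = d1*2 = 2
  d6 = d1*3 = 3
  d7 = d4 - d5*5 - d6 = -7
  d8 = d2*4 = 28
  d9 = d2/3 = 7/3
  d10 = d2 + d3 = 9
  d11 = d2/2 = 7/2
  d12 = d3/5 + d2*5 - d6/3 = 172/5
Walk from origin (0, 0):
  seg 1: left by d11 = 7/2 → (-7/2, 0)
  seg 2: right by d1 = 1 → (-5/2, 0)
  seg 3: up by d8 = 28 → (-5/2, 28)
  seg 4: up by d10 = 9 → (-5/2, 37)
  seg 5: right by d2 = 7 → (9/2, 37)

d5 = 2
d6 = 3
d7 = -7
d8 = 28
d9 = 7/3
d10 = 9
d11 = 7/2
d12 = 172/5
endpoint = (9/2, 37)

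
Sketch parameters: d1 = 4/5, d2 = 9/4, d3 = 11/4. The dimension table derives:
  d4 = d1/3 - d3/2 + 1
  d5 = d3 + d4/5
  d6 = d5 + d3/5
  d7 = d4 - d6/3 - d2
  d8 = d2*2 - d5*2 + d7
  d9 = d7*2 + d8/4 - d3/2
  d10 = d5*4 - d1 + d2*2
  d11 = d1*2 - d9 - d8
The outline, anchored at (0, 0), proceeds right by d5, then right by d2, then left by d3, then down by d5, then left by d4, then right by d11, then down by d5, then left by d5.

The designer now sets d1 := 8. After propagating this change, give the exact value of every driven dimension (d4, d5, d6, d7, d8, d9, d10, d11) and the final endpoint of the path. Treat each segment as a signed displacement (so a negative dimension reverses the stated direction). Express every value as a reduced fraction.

d4 = 55/24
d5 = 77/24
d6 = 451/120
d7 = -109/90
d8 = -563/180
d9 = -1099/240
d10 = 28/3
d11 = 17069/720
endpoint = (15059/720, -77/12)

Apply edit: d1 := 8
  d4 = d1/3 - d3/2 + 1 = 55/24
  d5 = d3 + d4/5 = 77/24
  d6 = d5 + d3/5 = 451/120
  d7 = d4 - d6/3 - d2 = -109/90
  d8 = d2*2 - d5*2 + d7 = -563/180
  d9 = d7*2 + d8/4 - d3/2 = -1099/240
  d10 = d5*4 - d1 + d2*2 = 28/3
  d11 = d1*2 - d9 - d8 = 17069/720
Walk from origin (0, 0):
  seg 1: right by d5 = 77/24 → (77/24, 0)
  seg 2: right by d2 = 9/4 → (131/24, 0)
  seg 3: left by d3 = 11/4 → (65/24, 0)
  seg 4: down by d5 = 77/24 → (65/24, -77/24)
  seg 5: left by d4 = 55/24 → (5/12, -77/24)
  seg 6: right by d11 = 17069/720 → (17369/720, -77/24)
  seg 7: down by d5 = 77/24 → (17369/720, -77/12)
  seg 8: left by d5 = 77/24 → (15059/720, -77/12)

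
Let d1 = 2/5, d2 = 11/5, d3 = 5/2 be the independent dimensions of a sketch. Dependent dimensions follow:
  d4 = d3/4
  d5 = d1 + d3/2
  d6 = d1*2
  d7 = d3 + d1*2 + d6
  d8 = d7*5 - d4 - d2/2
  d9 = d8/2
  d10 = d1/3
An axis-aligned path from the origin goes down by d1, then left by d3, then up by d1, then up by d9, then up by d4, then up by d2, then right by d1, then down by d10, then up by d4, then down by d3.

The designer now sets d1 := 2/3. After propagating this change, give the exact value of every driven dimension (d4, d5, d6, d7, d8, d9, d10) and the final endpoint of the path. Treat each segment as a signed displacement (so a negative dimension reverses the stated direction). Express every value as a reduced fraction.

Apply edit: d1 := 2/3
  d4 = d3/4 = 5/8
  d5 = d1 + d3/2 = 23/12
  d6 = d1*2 = 4/3
  d7 = d3 + d1*2 + d6 = 31/6
  d8 = d7*5 - d4 - d2/2 = 2893/120
  d9 = d8/2 = 2893/240
  d10 = d1/3 = 2/9
Walk from origin (0, 0):
  seg 1: down by d1 = 2/3 → (0, -2/3)
  seg 2: left by d3 = 5/2 → (-5/2, -2/3)
  seg 3: up by d1 = 2/3 → (-5/2, 0)
  seg 4: up by d9 = 2893/240 → (-5/2, 2893/240)
  seg 5: up by d4 = 5/8 → (-5/2, 3043/240)
  seg 6: up by d2 = 11/5 → (-5/2, 3571/240)
  seg 7: right by d1 = 2/3 → (-11/6, 3571/240)
  seg 8: down by d10 = 2/9 → (-11/6, 10553/720)
  seg 9: up by d4 = 5/8 → (-11/6, 11003/720)
  seg 10: down by d3 = 5/2 → (-11/6, 9203/720)

d4 = 5/8
d5 = 23/12
d6 = 4/3
d7 = 31/6
d8 = 2893/120
d9 = 2893/240
d10 = 2/9
endpoint = (-11/6, 9203/720)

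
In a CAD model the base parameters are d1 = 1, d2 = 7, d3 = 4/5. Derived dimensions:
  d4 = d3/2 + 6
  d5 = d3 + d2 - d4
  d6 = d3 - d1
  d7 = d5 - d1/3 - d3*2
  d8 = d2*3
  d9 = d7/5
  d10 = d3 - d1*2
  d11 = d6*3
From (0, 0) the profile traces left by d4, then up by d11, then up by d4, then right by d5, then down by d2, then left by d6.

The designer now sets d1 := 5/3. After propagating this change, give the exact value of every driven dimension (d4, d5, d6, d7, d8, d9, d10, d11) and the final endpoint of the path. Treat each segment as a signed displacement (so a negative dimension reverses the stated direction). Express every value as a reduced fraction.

Apply edit: d1 := 5/3
  d4 = d3/2 + 6 = 32/5
  d5 = d3 + d2 - d4 = 7/5
  d6 = d3 - d1 = -13/15
  d7 = d5 - d1/3 - d3*2 = -34/45
  d8 = d2*3 = 21
  d9 = d7/5 = -34/225
  d10 = d3 - d1*2 = -38/15
  d11 = d6*3 = -13/5
Walk from origin (0, 0):
  seg 1: left by d4 = 32/5 → (-32/5, 0)
  seg 2: up by d11 = -13/5 → (-32/5, -13/5)
  seg 3: up by d4 = 32/5 → (-32/5, 19/5)
  seg 4: right by d5 = 7/5 → (-5, 19/5)
  seg 5: down by d2 = 7 → (-5, -16/5)
  seg 6: left by d6 = -13/15 → (-62/15, -16/5)

d4 = 32/5
d5 = 7/5
d6 = -13/15
d7 = -34/45
d8 = 21
d9 = -34/225
d10 = -38/15
d11 = -13/5
endpoint = (-62/15, -16/5)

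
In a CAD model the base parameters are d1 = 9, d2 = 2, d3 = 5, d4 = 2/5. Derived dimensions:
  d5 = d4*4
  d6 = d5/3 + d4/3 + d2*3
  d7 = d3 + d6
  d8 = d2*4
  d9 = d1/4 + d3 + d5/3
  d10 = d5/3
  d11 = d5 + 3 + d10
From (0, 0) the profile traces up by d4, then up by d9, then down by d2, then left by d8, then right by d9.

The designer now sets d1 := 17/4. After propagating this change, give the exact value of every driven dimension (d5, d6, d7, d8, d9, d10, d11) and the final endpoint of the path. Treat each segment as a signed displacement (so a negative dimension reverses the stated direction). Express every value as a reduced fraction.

Apply edit: d1 := 17/4
  d5 = d4*4 = 8/5
  d6 = d5/3 + d4/3 + d2*3 = 20/3
  d7 = d3 + d6 = 35/3
  d8 = d2*4 = 8
  d9 = d1/4 + d3 + d5/3 = 1583/240
  d10 = d5/3 = 8/15
  d11 = d5 + 3 + d10 = 77/15
Walk from origin (0, 0):
  seg 1: up by d4 = 2/5 → (0, 2/5)
  seg 2: up by d9 = 1583/240 → (0, 1679/240)
  seg 3: down by d2 = 2 → (0, 1199/240)
  seg 4: left by d8 = 8 → (-8, 1199/240)
  seg 5: right by d9 = 1583/240 → (-337/240, 1199/240)

d5 = 8/5
d6 = 20/3
d7 = 35/3
d8 = 8
d9 = 1583/240
d10 = 8/15
d11 = 77/15
endpoint = (-337/240, 1199/240)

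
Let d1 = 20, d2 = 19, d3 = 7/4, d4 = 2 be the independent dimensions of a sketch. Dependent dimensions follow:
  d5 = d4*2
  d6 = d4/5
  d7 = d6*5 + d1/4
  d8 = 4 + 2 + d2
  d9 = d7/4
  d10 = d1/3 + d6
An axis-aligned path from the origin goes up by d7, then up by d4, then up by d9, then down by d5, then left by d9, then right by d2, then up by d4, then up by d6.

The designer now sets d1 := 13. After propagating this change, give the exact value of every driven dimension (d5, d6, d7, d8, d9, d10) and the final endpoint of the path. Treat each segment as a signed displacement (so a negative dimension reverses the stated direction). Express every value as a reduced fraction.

Apply edit: d1 := 13
  d5 = d4*2 = 4
  d6 = d4/5 = 2/5
  d7 = d6*5 + d1/4 = 21/4
  d8 = 4 + 2 + d2 = 25
  d9 = d7/4 = 21/16
  d10 = d1/3 + d6 = 71/15
Walk from origin (0, 0):
  seg 1: up by d7 = 21/4 → (0, 21/4)
  seg 2: up by d4 = 2 → (0, 29/4)
  seg 3: up by d9 = 21/16 → (0, 137/16)
  seg 4: down by d5 = 4 → (0, 73/16)
  seg 5: left by d9 = 21/16 → (-21/16, 73/16)
  seg 6: right by d2 = 19 → (283/16, 73/16)
  seg 7: up by d4 = 2 → (283/16, 105/16)
  seg 8: up by d6 = 2/5 → (283/16, 557/80)

d5 = 4
d6 = 2/5
d7 = 21/4
d8 = 25
d9 = 21/16
d10 = 71/15
endpoint = (283/16, 557/80)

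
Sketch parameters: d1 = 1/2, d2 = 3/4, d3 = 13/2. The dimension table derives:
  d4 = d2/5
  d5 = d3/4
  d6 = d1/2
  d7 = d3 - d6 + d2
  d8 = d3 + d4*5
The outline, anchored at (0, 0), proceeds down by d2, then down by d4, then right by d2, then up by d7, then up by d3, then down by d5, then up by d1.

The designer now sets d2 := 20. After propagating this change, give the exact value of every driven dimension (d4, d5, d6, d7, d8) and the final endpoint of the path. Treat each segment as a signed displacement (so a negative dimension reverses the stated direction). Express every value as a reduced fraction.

Apply edit: d2 := 20
  d4 = d2/5 = 4
  d5 = d3/4 = 13/8
  d6 = d1/2 = 1/4
  d7 = d3 - d6 + d2 = 105/4
  d8 = d3 + d4*5 = 53/2
Walk from origin (0, 0):
  seg 1: down by d2 = 20 → (0, -20)
  seg 2: down by d4 = 4 → (0, -24)
  seg 3: right by d2 = 20 → (20, -24)
  seg 4: up by d7 = 105/4 → (20, 9/4)
  seg 5: up by d3 = 13/2 → (20, 35/4)
  seg 6: down by d5 = 13/8 → (20, 57/8)
  seg 7: up by d1 = 1/2 → (20, 61/8)

d4 = 4
d5 = 13/8
d6 = 1/4
d7 = 105/4
d8 = 53/2
endpoint = (20, 61/8)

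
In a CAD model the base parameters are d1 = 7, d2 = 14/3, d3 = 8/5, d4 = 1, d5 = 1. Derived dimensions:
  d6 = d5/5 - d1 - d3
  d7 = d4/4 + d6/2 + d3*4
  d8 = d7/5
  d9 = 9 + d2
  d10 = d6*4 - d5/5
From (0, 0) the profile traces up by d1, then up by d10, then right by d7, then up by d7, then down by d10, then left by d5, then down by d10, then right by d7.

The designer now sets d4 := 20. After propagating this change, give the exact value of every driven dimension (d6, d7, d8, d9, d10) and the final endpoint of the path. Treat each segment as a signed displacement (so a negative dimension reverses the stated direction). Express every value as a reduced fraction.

d6 = -42/5
d7 = 36/5
d8 = 36/25
d9 = 41/3
d10 = -169/5
endpoint = (67/5, 48)

Apply edit: d4 := 20
  d6 = d5/5 - d1 - d3 = -42/5
  d7 = d4/4 + d6/2 + d3*4 = 36/5
  d8 = d7/5 = 36/25
  d9 = 9 + d2 = 41/3
  d10 = d6*4 - d5/5 = -169/5
Walk from origin (0, 0):
  seg 1: up by d1 = 7 → (0, 7)
  seg 2: up by d10 = -169/5 → (0, -134/5)
  seg 3: right by d7 = 36/5 → (36/5, -134/5)
  seg 4: up by d7 = 36/5 → (36/5, -98/5)
  seg 5: down by d10 = -169/5 → (36/5, 71/5)
  seg 6: left by d5 = 1 → (31/5, 71/5)
  seg 7: down by d10 = -169/5 → (31/5, 48)
  seg 8: right by d7 = 36/5 → (67/5, 48)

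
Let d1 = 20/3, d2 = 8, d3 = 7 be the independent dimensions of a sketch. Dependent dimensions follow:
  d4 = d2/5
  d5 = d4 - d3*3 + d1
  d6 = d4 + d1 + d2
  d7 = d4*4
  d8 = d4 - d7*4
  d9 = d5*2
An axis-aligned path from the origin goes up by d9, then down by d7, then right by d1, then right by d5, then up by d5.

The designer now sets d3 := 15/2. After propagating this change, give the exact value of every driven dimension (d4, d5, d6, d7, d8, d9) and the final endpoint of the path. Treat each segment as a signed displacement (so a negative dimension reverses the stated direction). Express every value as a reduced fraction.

d4 = 8/5
d5 = -427/30
d6 = 244/15
d7 = 32/5
d8 = -24
d9 = -427/15
endpoint = (-227/30, -491/10)

Apply edit: d3 := 15/2
  d4 = d2/5 = 8/5
  d5 = d4 - d3*3 + d1 = -427/30
  d6 = d4 + d1 + d2 = 244/15
  d7 = d4*4 = 32/5
  d8 = d4 - d7*4 = -24
  d9 = d5*2 = -427/15
Walk from origin (0, 0):
  seg 1: up by d9 = -427/15 → (0, -427/15)
  seg 2: down by d7 = 32/5 → (0, -523/15)
  seg 3: right by d1 = 20/3 → (20/3, -523/15)
  seg 4: right by d5 = -427/30 → (-227/30, -523/15)
  seg 5: up by d5 = -427/30 → (-227/30, -491/10)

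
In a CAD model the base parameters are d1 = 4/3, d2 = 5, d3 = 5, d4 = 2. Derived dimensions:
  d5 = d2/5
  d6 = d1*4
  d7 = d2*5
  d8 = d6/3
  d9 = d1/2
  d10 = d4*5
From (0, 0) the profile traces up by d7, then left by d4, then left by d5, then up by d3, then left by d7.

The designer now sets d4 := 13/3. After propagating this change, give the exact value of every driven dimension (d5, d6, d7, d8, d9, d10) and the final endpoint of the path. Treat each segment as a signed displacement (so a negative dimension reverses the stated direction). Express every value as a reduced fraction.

Apply edit: d4 := 13/3
  d5 = d2/5 = 1
  d6 = d1*4 = 16/3
  d7 = d2*5 = 25
  d8 = d6/3 = 16/9
  d9 = d1/2 = 2/3
  d10 = d4*5 = 65/3
Walk from origin (0, 0):
  seg 1: up by d7 = 25 → (0, 25)
  seg 2: left by d4 = 13/3 → (-13/3, 25)
  seg 3: left by d5 = 1 → (-16/3, 25)
  seg 4: up by d3 = 5 → (-16/3, 30)
  seg 5: left by d7 = 25 → (-91/3, 30)

d5 = 1
d6 = 16/3
d7 = 25
d8 = 16/9
d9 = 2/3
d10 = 65/3
endpoint = (-91/3, 30)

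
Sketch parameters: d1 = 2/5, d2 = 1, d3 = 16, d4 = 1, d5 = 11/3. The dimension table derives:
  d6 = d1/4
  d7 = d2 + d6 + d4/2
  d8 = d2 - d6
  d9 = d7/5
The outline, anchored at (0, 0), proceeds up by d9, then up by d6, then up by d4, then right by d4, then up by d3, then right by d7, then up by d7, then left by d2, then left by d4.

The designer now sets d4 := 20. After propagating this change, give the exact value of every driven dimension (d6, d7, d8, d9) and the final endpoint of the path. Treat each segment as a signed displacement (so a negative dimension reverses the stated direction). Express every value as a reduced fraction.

d6 = 1/10
d7 = 111/10
d8 = 9/10
d9 = 111/50
endpoint = (101/10, 2471/50)

Apply edit: d4 := 20
  d6 = d1/4 = 1/10
  d7 = d2 + d6 + d4/2 = 111/10
  d8 = d2 - d6 = 9/10
  d9 = d7/5 = 111/50
Walk from origin (0, 0):
  seg 1: up by d9 = 111/50 → (0, 111/50)
  seg 2: up by d6 = 1/10 → (0, 58/25)
  seg 3: up by d4 = 20 → (0, 558/25)
  seg 4: right by d4 = 20 → (20, 558/25)
  seg 5: up by d3 = 16 → (20, 958/25)
  seg 6: right by d7 = 111/10 → (311/10, 958/25)
  seg 7: up by d7 = 111/10 → (311/10, 2471/50)
  seg 8: left by d2 = 1 → (301/10, 2471/50)
  seg 9: left by d4 = 20 → (101/10, 2471/50)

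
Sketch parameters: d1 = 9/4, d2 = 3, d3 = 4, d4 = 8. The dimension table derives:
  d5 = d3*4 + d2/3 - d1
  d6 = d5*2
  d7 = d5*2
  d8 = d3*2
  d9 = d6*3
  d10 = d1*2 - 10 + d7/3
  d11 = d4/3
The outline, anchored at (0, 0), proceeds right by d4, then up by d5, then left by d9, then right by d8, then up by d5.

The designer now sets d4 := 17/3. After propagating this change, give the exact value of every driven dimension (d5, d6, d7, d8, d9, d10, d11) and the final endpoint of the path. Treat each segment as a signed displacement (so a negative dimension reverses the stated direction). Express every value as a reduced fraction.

d5 = 59/4
d6 = 59/2
d7 = 59/2
d8 = 8
d9 = 177/2
d10 = 13/3
d11 = 17/9
endpoint = (-449/6, 59/2)

Apply edit: d4 := 17/3
  d5 = d3*4 + d2/3 - d1 = 59/4
  d6 = d5*2 = 59/2
  d7 = d5*2 = 59/2
  d8 = d3*2 = 8
  d9 = d6*3 = 177/2
  d10 = d1*2 - 10 + d7/3 = 13/3
  d11 = d4/3 = 17/9
Walk from origin (0, 0):
  seg 1: right by d4 = 17/3 → (17/3, 0)
  seg 2: up by d5 = 59/4 → (17/3, 59/4)
  seg 3: left by d9 = 177/2 → (-497/6, 59/4)
  seg 4: right by d8 = 8 → (-449/6, 59/4)
  seg 5: up by d5 = 59/4 → (-449/6, 59/2)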